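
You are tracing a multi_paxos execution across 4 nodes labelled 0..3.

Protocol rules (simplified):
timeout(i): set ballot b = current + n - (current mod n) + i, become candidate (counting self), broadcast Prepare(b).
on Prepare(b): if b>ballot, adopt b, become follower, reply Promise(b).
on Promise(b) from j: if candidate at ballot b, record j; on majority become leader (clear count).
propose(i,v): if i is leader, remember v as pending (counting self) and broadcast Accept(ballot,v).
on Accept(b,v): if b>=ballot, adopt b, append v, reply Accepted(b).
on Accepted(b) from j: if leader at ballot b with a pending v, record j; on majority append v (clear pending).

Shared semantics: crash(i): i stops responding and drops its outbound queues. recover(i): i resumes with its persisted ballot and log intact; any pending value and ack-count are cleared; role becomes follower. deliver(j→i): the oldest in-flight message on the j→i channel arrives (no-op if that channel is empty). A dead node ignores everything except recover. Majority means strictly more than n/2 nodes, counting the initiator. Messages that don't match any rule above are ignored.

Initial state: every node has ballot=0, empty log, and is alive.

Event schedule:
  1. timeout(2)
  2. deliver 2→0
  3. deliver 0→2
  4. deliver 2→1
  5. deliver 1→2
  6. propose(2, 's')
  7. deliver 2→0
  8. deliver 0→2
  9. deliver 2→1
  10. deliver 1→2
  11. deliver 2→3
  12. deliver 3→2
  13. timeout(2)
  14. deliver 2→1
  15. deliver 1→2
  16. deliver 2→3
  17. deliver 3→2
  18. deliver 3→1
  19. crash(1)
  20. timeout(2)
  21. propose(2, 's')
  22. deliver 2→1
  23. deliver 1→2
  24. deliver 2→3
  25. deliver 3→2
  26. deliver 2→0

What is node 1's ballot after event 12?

6

[1] timeout(2) → N2(cand b6 [-])
[2] deliver 2→0 → N0(foll b6 [-])
[3] deliver 0→2 → ∅
[4] deliver 2→1 → N1(foll b6 [-])
[5] deliver 1→2 → N2(lead b6 [-])
[6] propose(2,'s') → ∅
[7] deliver 2→0 → N0(foll b6 [s])
[8] deliver 0→2 → ∅
[9] deliver 2→1 → N1(foll b6 [s])
[10] deliver 1→2 → N2(lead b6 [s])
[11] deliver 2→3 → N3(foll b6 [-])
[12] deliver 3→2 → ∅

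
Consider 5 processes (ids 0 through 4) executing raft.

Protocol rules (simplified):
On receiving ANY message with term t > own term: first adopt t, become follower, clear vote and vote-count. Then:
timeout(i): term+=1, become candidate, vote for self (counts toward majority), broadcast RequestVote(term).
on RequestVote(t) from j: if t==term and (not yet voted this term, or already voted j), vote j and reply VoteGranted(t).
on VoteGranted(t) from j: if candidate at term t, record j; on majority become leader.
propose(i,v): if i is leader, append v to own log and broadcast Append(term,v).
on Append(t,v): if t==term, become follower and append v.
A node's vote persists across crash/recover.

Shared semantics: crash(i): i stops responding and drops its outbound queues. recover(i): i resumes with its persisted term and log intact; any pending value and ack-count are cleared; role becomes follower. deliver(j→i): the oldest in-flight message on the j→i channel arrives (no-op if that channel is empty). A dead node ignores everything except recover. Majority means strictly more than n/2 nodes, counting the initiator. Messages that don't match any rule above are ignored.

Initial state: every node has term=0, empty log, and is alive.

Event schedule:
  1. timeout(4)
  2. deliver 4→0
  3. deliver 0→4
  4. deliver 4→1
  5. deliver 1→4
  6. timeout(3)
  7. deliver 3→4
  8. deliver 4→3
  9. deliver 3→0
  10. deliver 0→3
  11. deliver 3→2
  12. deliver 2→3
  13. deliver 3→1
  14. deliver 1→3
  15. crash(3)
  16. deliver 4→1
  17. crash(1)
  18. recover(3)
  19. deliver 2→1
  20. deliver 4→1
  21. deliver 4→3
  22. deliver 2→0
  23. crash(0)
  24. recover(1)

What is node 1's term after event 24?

1. timeout(4):  <4:cand t1 ->
2. deliver 4→0:  <0:foll t1 ->
3. deliver 0→4:  nop
4. deliver 4→1:  <1:foll t1 ->
5. deliver 1→4:  <4:lead t1 ->
6. timeout(3):  <3:cand t1 ->
7. deliver 3→4:  nop
8. deliver 4→3:  nop
9. deliver 3→0:  nop
10. deliver 0→3:  nop
11. deliver 3→2:  <2:foll t1 ->
12. deliver 2→3:  nop
13. deliver 3→1:  nop
14. deliver 1→3:  nop
15. crash(3):  <3:✗cand t1 ->
16. deliver 4→1:  nop
17. crash(1):  <1:✗foll t1 ->
18. recover(3):  <3:foll t1 ->
19. deliver 2→1:  nop
20. deliver 4→1:  nop
21. deliver 4→3:  nop
22. deliver 2→0:  nop
23. crash(0):  <0:✗foll t1 ->
24. recover(1):  <1:foll t1 ->

1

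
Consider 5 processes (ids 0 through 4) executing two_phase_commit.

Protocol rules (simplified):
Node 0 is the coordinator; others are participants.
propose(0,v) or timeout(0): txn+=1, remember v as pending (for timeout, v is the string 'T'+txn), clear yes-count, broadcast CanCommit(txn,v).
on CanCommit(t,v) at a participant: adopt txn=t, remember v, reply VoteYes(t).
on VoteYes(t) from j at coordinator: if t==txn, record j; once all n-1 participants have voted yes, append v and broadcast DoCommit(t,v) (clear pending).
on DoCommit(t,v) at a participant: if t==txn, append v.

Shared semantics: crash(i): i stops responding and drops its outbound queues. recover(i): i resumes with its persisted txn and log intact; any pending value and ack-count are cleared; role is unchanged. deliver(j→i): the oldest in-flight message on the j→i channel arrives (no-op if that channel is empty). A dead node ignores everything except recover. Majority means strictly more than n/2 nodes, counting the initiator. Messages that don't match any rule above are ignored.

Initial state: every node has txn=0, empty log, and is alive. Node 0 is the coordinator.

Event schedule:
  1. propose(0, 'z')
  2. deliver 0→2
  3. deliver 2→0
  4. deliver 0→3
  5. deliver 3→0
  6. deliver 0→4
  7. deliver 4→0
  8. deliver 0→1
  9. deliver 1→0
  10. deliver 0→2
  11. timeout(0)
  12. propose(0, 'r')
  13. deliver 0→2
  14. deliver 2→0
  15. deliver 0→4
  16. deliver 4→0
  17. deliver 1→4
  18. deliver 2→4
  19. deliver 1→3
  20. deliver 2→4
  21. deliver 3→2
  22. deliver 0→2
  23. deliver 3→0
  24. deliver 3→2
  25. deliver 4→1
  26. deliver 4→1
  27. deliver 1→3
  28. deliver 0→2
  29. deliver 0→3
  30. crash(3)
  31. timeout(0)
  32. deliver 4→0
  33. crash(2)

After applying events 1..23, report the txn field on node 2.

3

[1] propose(0,'z') → N0(coor t1 [-])
[2] deliver 0→2 → N2(part t1 [-])
[3] deliver 2→0 → ∅
[4] deliver 0→3 → N3(part t1 [-])
[5] deliver 3→0 → ∅
[6] deliver 0→4 → N4(part t1 [-])
[7] deliver 4→0 → ∅
[8] deliver 0→1 → N1(part t1 [-])
[9] deliver 1→0 → N0(coor t1 [z])
[10] deliver 0→2 → N2(part t1 [z])
[11] timeout(0) → N0(coor t2 [z])
[12] propose(0,'r') → N0(coor t3 [z])
[13] deliver 0→2 → N2(part t2 [z])
[14] deliver 2→0 → ∅
[15] deliver 0→4 → N4(part t1 [z])
[16] deliver 4→0 → ∅
[17] deliver 1→4 → ∅
[18] deliver 2→4 → ∅
[19] deliver 1→3 → ∅
[20] deliver 2→4 → ∅
[21] deliver 3→2 → ∅
[22] deliver 0→2 → N2(part t3 [z])
[23] deliver 3→0 → ∅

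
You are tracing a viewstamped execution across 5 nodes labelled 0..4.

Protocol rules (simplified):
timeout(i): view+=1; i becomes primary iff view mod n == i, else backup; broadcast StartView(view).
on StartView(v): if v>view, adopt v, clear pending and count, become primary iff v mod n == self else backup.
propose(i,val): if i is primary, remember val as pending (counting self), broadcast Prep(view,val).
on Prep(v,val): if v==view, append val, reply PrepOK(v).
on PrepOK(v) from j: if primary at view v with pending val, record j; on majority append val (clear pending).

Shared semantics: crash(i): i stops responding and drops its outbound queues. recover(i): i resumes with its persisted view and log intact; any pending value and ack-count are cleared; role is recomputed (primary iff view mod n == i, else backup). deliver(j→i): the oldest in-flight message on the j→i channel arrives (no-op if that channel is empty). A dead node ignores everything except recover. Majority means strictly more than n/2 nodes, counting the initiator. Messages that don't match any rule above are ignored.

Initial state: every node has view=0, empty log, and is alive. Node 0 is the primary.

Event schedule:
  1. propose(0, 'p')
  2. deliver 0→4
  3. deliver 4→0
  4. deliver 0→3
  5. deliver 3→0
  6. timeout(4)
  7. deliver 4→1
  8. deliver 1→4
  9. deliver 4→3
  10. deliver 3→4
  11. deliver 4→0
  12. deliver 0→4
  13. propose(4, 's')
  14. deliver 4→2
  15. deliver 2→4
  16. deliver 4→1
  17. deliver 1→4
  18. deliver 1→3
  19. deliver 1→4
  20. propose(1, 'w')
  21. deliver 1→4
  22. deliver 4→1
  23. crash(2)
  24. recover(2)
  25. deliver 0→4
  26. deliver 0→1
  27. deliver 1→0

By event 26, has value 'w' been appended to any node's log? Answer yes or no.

1. propose(0,'p'):  nop
2. deliver 0→4:  <4:back v0 p>
3. deliver 4→0:  nop
4. deliver 0→3:  <3:back v0 p>
5. deliver 3→0:  <0:prim v0 p>
6. timeout(4):  <4:back v1 p>
7. deliver 4→1:  <1:prim v1 ->
8. deliver 1→4:  nop
9. deliver 4→3:  <3:back v1 p>
10. deliver 3→4:  nop
11. deliver 4→0:  <0:back v1 p>
12. deliver 0→4:  nop
13. propose(4,'s'):  nop
14. deliver 4→2:  <2:back v1 ->
15. deliver 2→4:  nop
16. deliver 4→1:  nop
17. deliver 1→4:  nop
18. deliver 1→3:  nop
19. deliver 1→4:  nop
20. propose(1,'w'):  nop
21. deliver 1→4:  <4:back v1 p,w>
22. deliver 4→1:  nop
23. crash(2):  <2:✗back v1 ->
24. recover(2):  <2:back v1 ->
25. deliver 0→4:  nop
26. deliver 0→1:  nop

yes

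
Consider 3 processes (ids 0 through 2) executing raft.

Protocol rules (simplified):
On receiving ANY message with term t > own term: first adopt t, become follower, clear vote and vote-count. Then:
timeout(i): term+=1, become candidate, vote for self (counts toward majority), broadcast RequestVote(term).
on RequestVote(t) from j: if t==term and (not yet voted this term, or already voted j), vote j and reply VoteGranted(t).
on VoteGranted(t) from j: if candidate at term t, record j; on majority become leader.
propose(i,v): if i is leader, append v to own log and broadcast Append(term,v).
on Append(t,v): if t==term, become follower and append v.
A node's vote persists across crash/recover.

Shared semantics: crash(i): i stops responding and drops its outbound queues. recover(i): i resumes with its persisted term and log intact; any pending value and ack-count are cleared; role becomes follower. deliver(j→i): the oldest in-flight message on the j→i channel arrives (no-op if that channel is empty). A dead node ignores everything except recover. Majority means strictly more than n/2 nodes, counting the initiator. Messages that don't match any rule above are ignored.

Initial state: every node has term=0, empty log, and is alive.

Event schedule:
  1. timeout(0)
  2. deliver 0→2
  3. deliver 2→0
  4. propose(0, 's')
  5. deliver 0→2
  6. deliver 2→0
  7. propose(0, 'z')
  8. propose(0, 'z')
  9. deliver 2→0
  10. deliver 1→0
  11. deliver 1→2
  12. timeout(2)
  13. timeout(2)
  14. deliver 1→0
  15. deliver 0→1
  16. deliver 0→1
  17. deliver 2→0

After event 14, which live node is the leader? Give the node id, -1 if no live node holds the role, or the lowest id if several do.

0

e1 timeout(0): 0[cand,t=1,-]
e2 deliver 0→2: 2[foll,t=1,-]
e3 deliver 2→0: 0[lead,t=1,-]
e4 propose(0,'s'): 0[lead,t=1,s]
e5 deliver 0→2: 2[foll,t=1,s]
e6 deliver 2→0: ·
e7 propose(0,'z'): 0[lead,t=1,s,z]
e8 propose(0,'z'): 0[lead,t=1,s,z,z]
e9 deliver 2→0: ·
e10 deliver 1→0: ·
e11 deliver 1→2: ·
e12 timeout(2): 2[cand,t=2,s]
e13 timeout(2): 2[cand,t=3,s]
e14 deliver 1→0: ·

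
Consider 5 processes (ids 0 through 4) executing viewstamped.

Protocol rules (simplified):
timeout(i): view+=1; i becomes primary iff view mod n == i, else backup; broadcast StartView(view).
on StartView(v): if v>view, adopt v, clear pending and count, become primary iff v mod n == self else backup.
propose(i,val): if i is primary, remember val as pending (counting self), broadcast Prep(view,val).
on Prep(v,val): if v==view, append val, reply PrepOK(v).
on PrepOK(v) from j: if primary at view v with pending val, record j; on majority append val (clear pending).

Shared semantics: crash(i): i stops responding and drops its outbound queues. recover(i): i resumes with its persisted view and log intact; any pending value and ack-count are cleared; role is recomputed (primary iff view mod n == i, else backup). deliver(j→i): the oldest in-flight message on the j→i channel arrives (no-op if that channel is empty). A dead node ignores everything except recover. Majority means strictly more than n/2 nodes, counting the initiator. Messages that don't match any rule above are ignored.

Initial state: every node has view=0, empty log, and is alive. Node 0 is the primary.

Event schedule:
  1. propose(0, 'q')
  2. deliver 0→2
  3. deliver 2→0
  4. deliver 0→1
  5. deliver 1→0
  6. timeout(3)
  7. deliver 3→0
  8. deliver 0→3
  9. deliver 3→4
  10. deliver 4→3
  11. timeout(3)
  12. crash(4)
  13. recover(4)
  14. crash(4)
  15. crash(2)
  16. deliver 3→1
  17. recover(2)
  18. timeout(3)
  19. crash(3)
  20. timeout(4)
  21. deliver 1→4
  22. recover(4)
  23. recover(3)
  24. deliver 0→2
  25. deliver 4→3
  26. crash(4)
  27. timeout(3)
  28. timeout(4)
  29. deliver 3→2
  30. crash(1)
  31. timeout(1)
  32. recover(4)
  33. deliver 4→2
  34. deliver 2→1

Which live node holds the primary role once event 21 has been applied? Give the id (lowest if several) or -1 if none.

1. propose(0,'q'):  nop
2. deliver 0→2:  <2:back v0 q>
3. deliver 2→0:  nop
4. deliver 0→1:  <1:back v0 q>
5. deliver 1→0:  <0:prim v0 q>
6. timeout(3):  <3:back v1 ->
7. deliver 3→0:  <0:back v1 q>
8. deliver 0→3:  nop
9. deliver 3→4:  <4:back v1 ->
10. deliver 4→3:  nop
11. timeout(3):  <3:back v2 ->
12. crash(4):  <4:✗back v1 ->
13. recover(4):  <4:back v1 ->
14. crash(4):  <4:✗back v1 ->
15. crash(2):  <2:✗back v0 q>
16. deliver 3→1:  <1:prim v1 q>
17. recover(2):  <2:back v0 q>
18. timeout(3):  <3:prim v3 ->
19. crash(3):  <3:✗prim v3 ->
20. timeout(4):  nop
21. deliver 1→4:  nop

1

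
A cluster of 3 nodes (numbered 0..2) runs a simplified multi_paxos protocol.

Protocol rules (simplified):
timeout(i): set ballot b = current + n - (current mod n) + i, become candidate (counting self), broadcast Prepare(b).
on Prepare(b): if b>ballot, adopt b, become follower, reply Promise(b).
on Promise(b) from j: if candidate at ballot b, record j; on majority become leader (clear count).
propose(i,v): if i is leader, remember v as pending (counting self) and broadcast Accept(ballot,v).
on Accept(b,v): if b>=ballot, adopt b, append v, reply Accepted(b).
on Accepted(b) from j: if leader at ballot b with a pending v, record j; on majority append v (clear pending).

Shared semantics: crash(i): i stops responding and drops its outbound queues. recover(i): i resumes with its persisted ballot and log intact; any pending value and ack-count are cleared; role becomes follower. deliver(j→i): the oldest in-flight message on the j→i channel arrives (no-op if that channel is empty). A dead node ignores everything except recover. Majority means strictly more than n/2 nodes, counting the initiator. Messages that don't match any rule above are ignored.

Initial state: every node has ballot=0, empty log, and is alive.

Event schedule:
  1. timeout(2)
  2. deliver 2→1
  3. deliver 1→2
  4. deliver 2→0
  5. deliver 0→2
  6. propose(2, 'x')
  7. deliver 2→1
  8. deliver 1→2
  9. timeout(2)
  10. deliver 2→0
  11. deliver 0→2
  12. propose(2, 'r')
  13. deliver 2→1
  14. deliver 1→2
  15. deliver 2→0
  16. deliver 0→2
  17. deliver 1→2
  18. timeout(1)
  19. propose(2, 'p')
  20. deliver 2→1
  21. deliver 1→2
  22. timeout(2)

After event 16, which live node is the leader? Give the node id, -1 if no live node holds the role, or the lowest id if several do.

1. timeout(2):  <2:cand b5 ->
2. deliver 2→1:  <1:foll b5 ->
3. deliver 1→2:  <2:lead b5 ->
4. deliver 2→0:  <0:foll b5 ->
5. deliver 0→2:  nop
6. propose(2,'x'):  nop
7. deliver 2→1:  <1:foll b5 x>
8. deliver 1→2:  <2:lead b5 x>
9. timeout(2):  <2:cand b8 x>
10. deliver 2→0:  <0:foll b5 x>
11. deliver 0→2:  nop
12. propose(2,'r'):  nop
13. deliver 2→1:  <1:foll b8 x>
14. deliver 1→2:  <2:lead b8 x>
15. deliver 2→0:  <0:foll b8 x>
16. deliver 0→2:  nop

2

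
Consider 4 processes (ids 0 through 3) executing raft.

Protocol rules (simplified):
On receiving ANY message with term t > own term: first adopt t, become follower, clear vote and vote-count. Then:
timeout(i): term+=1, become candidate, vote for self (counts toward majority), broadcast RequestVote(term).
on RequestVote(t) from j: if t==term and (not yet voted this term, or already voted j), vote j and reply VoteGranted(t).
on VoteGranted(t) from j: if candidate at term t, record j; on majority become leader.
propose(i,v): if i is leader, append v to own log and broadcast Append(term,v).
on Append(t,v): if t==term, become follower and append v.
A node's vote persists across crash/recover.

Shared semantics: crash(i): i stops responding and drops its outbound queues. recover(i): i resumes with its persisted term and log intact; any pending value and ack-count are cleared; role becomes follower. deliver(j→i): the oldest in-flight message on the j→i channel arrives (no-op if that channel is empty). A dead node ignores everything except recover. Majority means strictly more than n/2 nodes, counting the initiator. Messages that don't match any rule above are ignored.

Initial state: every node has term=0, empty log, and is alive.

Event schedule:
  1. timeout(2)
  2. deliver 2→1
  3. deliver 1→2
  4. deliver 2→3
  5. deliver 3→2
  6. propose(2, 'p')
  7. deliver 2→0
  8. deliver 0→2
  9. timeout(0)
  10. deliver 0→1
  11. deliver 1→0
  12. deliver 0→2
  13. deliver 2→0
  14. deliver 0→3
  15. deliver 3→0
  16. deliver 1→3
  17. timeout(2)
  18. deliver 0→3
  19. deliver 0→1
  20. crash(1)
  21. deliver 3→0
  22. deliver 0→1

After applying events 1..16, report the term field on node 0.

e1 timeout(2): 2[cand,t=1,-]
e2 deliver 2→1: 1[foll,t=1,-]
e3 deliver 1→2: ·
e4 deliver 2→3: 3[foll,t=1,-]
e5 deliver 3→2: 2[lead,t=1,-]
e6 propose(2,'p'): 2[lead,t=1,p]
e7 deliver 2→0: 0[foll,t=1,-]
e8 deliver 0→2: ·
e9 timeout(0): 0[cand,t=2,-]
e10 deliver 0→1: 1[foll,t=2,-]
e11 deliver 1→0: ·
e12 deliver 0→2: 2[foll,t=2,p]
e13 deliver 2→0: ·
e14 deliver 0→3: 3[foll,t=2,-]
e15 deliver 3→0: 0[lead,t=2,-]
e16 deliver 1→3: ·

2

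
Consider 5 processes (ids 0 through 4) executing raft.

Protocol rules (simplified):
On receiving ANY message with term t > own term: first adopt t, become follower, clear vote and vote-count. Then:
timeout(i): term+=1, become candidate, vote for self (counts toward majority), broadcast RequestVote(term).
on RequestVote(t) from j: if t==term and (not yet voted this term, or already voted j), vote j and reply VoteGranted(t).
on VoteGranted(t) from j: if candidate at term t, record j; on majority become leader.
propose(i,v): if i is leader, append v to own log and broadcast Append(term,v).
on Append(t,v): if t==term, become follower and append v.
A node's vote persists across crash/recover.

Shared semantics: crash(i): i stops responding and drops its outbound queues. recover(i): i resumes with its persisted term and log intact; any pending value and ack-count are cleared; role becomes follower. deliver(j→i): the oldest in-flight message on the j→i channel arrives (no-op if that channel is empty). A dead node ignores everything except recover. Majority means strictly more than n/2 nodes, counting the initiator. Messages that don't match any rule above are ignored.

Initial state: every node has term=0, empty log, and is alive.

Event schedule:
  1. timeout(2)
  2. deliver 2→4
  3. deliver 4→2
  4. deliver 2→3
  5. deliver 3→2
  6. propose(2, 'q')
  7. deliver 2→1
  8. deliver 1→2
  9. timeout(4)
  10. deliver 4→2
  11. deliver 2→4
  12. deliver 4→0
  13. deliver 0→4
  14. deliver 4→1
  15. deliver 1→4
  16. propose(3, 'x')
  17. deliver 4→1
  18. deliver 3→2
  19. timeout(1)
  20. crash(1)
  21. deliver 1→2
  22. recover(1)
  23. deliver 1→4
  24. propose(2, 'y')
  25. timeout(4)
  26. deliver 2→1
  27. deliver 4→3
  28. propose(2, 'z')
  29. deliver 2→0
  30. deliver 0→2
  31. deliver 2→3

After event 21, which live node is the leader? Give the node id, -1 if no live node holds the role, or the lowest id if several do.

4

step 1 timeout(2): 2={cand,t=1,log=-}
step 2 deliver 2→4: 4={foll,t=1,log=-}
step 3 deliver 4→2: —
step 4 deliver 2→3: 3={foll,t=1,log=-}
step 5 deliver 3→2: 2={lead,t=1,log=-}
step 6 propose(2,'q'): 2={lead,t=1,log=q}
step 7 deliver 2→1: 1={foll,t=1,log=-}
step 8 deliver 1→2: —
step 9 timeout(4): 4={cand,t=2,log=-}
step 10 deliver 4→2: 2={foll,t=2,log=q}
step 11 deliver 2→4: —
step 12 deliver 4→0: 0={foll,t=2,log=-}
step 13 deliver 0→4: —
step 14 deliver 4→1: 1={foll,t=2,log=-}
step 15 deliver 1→4: 4={lead,t=2,log=-}
step 16 propose(3,'x'): —
step 17 deliver 4→1: —
step 18 deliver 3→2: —
step 19 timeout(1): 1={cand,t=3,log=-}
step 20 crash(1): 1={✗cand,t=3,log=-}
step 21 deliver 1→2: —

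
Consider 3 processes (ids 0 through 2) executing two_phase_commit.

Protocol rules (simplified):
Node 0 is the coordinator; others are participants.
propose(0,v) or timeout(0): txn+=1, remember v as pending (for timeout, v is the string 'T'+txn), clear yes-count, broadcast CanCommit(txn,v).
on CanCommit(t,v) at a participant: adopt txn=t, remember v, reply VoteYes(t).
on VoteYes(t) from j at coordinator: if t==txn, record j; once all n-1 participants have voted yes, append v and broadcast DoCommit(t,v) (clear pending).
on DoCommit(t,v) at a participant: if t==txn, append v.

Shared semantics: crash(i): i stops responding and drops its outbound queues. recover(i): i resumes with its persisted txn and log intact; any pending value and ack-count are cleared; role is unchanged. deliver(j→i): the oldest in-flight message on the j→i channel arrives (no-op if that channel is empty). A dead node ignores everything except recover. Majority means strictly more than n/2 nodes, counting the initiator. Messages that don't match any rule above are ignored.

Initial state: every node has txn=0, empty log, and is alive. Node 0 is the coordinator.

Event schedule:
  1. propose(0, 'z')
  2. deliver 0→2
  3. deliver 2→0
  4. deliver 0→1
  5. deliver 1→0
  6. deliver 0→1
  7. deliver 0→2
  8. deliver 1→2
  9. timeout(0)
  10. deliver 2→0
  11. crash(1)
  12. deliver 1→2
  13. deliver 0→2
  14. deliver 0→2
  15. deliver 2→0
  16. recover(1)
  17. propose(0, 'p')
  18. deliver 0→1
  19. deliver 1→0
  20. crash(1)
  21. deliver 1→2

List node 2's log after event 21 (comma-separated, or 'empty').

step 1 propose(0,'z'): 0={coor,t=1,log=-}
step 2 deliver 0→2: 2={part,t=1,log=-}
step 3 deliver 2→0: —
step 4 deliver 0→1: 1={part,t=1,log=-}
step 5 deliver 1→0: 0={coor,t=1,log=z}
step 6 deliver 0→1: 1={part,t=1,log=z}
step 7 deliver 0→2: 2={part,t=1,log=z}
step 8 deliver 1→2: —
step 9 timeout(0): 0={coor,t=2,log=z}
step 10 deliver 2→0: —
step 11 crash(1): 1={✗part,t=1,log=z}
step 12 deliver 1→2: —
step 13 deliver 0→2: 2={part,t=2,log=z}
step 14 deliver 0→2: —
step 15 deliver 2→0: —
step 16 recover(1): 1={part,t=1,log=z}
step 17 propose(0,'p'): 0={coor,t=3,log=z}
step 18 deliver 0→1: 1={part,t=2,log=z}
step 19 deliver 1→0: —
step 20 crash(1): 1={✗part,t=2,log=z}
step 21 deliver 1→2: —

z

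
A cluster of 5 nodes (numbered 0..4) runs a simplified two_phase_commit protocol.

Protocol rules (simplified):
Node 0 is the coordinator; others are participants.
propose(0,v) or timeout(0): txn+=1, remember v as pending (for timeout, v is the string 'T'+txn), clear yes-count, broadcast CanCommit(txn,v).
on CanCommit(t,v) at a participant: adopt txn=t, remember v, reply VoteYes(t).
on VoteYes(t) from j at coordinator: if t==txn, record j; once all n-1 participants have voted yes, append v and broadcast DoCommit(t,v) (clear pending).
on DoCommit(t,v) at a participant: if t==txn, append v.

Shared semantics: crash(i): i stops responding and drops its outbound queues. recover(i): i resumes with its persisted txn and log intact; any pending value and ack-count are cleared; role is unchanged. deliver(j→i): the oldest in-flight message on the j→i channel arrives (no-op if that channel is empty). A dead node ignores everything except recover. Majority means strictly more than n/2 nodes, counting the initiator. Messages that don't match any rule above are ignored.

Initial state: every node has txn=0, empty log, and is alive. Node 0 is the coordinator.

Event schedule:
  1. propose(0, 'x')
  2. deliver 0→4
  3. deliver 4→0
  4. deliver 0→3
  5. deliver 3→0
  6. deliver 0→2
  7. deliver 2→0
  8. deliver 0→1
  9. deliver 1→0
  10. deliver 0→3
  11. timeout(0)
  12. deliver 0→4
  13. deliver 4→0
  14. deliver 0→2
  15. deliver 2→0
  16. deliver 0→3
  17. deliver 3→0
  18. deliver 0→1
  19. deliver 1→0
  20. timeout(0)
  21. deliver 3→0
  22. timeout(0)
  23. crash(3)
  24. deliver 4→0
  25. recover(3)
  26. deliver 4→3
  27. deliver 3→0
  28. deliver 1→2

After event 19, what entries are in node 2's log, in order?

after 1 — propose(0,'x'): n0:coor/t1/[-]
after 2 — deliver 0→4: n4:part/t1/[-]
after 3 — deliver 4→0: ·
after 4 — deliver 0→3: n3:part/t1/[-]
after 5 — deliver 3→0: ·
after 6 — deliver 0→2: n2:part/t1/[-]
after 7 — deliver 2→0: ·
after 8 — deliver 0→1: n1:part/t1/[-]
after 9 — deliver 1→0: n0:coor/t1/[x]
after 10 — deliver 0→3: n3:part/t1/[x]
after 11 — timeout(0): n0:coor/t2/[x]
after 12 — deliver 0→4: n4:part/t1/[x]
after 13 — deliver 4→0: ·
after 14 — deliver 0→2: n2:part/t1/[x]
after 15 — deliver 2→0: ·
after 16 — deliver 0→3: n3:part/t2/[x]
after 17 — deliver 3→0: ·
after 18 — deliver 0→1: n1:part/t1/[x]
after 19 — deliver 1→0: ·

x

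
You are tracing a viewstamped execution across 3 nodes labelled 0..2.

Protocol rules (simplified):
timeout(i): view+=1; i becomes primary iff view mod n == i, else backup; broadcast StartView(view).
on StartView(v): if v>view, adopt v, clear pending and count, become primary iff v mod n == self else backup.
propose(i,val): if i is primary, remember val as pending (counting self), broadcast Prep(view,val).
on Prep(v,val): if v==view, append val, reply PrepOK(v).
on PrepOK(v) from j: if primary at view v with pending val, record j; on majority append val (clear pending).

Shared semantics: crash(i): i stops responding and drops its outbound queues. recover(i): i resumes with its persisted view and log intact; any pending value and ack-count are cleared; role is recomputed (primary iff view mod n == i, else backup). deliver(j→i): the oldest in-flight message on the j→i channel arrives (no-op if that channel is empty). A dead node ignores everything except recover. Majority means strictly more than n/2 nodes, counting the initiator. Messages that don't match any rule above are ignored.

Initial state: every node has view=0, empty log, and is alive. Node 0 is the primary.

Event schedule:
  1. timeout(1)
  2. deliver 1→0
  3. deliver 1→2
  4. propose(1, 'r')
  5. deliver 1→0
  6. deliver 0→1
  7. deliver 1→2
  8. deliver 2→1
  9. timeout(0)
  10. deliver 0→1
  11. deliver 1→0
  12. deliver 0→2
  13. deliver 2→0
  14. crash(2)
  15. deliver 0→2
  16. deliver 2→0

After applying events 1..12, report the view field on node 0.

after 1 — timeout(1): n1:prim/v1/[-]
after 2 — deliver 1→0: n0:back/v1/[-]
after 3 — deliver 1→2: n2:back/v1/[-]
after 4 — propose(1,'r'): ·
after 5 — deliver 1→0: n0:back/v1/[r]
after 6 — deliver 0→1: n1:prim/v1/[r]
after 7 — deliver 1→2: n2:back/v1/[r]
after 8 — deliver 2→1: ·
after 9 — timeout(0): n0:back/v2/[r]
after 10 — deliver 0→1: n1:back/v2/[r]
after 11 — deliver 1→0: ·
after 12 — deliver 0→2: n2:prim/v2/[r]

2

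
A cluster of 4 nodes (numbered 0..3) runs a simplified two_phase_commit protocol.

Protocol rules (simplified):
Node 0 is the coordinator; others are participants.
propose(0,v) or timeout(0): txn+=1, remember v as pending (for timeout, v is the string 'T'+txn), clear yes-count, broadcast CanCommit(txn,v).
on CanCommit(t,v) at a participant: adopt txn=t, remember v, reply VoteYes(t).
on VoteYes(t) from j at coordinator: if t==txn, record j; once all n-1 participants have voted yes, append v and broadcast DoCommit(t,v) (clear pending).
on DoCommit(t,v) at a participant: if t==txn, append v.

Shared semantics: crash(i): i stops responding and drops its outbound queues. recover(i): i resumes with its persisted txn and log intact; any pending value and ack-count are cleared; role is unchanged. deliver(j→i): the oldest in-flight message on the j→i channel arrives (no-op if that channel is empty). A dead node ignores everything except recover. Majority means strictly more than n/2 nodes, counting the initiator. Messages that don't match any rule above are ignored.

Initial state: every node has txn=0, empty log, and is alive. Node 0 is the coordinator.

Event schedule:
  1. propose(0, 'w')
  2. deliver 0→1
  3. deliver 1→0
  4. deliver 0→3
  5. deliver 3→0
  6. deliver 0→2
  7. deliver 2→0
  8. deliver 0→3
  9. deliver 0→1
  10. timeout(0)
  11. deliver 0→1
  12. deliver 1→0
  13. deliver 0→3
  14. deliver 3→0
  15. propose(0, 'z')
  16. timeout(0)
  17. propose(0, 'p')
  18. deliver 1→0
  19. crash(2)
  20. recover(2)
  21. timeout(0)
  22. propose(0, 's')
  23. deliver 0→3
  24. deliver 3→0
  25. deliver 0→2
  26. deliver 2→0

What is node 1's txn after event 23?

2

after 1 — propose(0,'w'): n0:coor/t1/[-]
after 2 — deliver 0→1: n1:part/t1/[-]
after 3 — deliver 1→0: ·
after 4 — deliver 0→3: n3:part/t1/[-]
after 5 — deliver 3→0: ·
after 6 — deliver 0→2: n2:part/t1/[-]
after 7 — deliver 2→0: n0:coor/t1/[w]
after 8 — deliver 0→3: n3:part/t1/[w]
after 9 — deliver 0→1: n1:part/t1/[w]
after 10 — timeout(0): n0:coor/t2/[w]
after 11 — deliver 0→1: n1:part/t2/[w]
after 12 — deliver 1→0: ·
after 13 — deliver 0→3: n3:part/t2/[w]
after 14 — deliver 3→0: ·
after 15 — propose(0,'z'): n0:coor/t3/[w]
after 16 — timeout(0): n0:coor/t4/[w]
after 17 — propose(0,'p'): n0:coor/t5/[w]
after 18 — deliver 1→0: ·
after 19 — crash(2): n2:✗part/t1/[-]
after 20 — recover(2): n2:part/t1/[-]
after 21 — timeout(0): n0:coor/t6/[w]
after 22 — propose(0,'s'): n0:coor/t7/[w]
after 23 — deliver 0→3: n3:part/t3/[w]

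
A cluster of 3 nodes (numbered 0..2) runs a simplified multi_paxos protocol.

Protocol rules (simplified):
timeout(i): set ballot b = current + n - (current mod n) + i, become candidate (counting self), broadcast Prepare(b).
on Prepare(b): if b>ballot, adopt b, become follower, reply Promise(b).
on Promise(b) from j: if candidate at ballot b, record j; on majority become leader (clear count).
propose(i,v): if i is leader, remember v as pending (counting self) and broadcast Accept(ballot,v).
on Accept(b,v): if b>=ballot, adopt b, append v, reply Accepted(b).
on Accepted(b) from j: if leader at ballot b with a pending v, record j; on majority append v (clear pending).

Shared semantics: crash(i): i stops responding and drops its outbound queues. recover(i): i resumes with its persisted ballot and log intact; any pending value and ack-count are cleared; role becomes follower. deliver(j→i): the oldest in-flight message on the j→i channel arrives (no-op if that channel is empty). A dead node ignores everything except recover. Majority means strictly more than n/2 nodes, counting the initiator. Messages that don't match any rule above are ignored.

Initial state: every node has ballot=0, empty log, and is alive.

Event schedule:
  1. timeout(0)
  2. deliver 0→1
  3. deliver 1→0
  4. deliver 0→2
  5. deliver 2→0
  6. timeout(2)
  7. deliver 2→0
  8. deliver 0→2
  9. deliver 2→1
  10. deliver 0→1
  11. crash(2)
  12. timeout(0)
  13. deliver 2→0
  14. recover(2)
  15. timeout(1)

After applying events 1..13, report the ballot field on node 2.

e1 timeout(0): 0[cand,b=3,-]
e2 deliver 0→1: 1[foll,b=3,-]
e3 deliver 1→0: 0[lead,b=3,-]
e4 deliver 0→2: 2[foll,b=3,-]
e5 deliver 2→0: ·
e6 timeout(2): 2[cand,b=8,-]
e7 deliver 2→0: 0[foll,b=8,-]
e8 deliver 0→2: 2[lead,b=8,-]
e9 deliver 2→1: 1[foll,b=8,-]
e10 deliver 0→1: ·
e11 crash(2): 2[✗lead,b=8,-]
e12 timeout(0): 0[cand,b=9,-]
e13 deliver 2→0: ·

8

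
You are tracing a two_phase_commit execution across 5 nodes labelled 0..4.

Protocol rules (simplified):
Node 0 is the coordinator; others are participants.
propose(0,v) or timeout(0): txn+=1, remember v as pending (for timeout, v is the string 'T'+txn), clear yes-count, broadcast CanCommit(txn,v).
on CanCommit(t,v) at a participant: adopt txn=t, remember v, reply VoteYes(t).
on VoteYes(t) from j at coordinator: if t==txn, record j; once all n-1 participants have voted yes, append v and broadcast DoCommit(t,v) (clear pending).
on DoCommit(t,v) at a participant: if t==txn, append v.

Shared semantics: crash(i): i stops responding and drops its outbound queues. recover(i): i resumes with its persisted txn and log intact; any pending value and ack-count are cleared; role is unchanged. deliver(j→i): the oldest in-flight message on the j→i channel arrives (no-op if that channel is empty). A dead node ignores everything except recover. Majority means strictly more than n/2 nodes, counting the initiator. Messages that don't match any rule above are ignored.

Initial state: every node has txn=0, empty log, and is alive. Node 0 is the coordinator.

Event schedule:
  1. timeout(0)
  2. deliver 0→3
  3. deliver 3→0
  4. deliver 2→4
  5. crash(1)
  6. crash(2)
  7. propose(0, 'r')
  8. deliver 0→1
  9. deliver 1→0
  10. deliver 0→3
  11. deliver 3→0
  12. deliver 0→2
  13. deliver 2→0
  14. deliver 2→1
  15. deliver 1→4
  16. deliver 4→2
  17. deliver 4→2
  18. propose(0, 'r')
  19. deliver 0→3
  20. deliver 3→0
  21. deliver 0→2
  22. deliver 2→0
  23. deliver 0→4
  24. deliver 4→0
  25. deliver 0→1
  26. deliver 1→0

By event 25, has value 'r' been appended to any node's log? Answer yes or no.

no

step 1 timeout(0): 0={coor,t=1,log=-}
step 2 deliver 0→3: 3={part,t=1,log=-}
step 3 deliver 3→0: —
step 4 deliver 2→4: —
step 5 crash(1): 1={✗part,t=0,log=-}
step 6 crash(2): 2={✗part,t=0,log=-}
step 7 propose(0,'r'): 0={coor,t=2,log=-}
step 8 deliver 0→1: —
step 9 deliver 1→0: —
step 10 deliver 0→3: 3={part,t=2,log=-}
step 11 deliver 3→0: —
step 12 deliver 0→2: —
step 13 deliver 2→0: —
step 14 deliver 2→1: —
step 15 deliver 1→4: —
step 16 deliver 4→2: —
step 17 deliver 4→2: —
step 18 propose(0,'r'): 0={coor,t=3,log=-}
step 19 deliver 0→3: 3={part,t=3,log=-}
step 20 deliver 3→0: —
step 21 deliver 0→2: —
step 22 deliver 2→0: —
step 23 deliver 0→4: 4={part,t=1,log=-}
step 24 deliver 4→0: —
step 25 deliver 0→1: —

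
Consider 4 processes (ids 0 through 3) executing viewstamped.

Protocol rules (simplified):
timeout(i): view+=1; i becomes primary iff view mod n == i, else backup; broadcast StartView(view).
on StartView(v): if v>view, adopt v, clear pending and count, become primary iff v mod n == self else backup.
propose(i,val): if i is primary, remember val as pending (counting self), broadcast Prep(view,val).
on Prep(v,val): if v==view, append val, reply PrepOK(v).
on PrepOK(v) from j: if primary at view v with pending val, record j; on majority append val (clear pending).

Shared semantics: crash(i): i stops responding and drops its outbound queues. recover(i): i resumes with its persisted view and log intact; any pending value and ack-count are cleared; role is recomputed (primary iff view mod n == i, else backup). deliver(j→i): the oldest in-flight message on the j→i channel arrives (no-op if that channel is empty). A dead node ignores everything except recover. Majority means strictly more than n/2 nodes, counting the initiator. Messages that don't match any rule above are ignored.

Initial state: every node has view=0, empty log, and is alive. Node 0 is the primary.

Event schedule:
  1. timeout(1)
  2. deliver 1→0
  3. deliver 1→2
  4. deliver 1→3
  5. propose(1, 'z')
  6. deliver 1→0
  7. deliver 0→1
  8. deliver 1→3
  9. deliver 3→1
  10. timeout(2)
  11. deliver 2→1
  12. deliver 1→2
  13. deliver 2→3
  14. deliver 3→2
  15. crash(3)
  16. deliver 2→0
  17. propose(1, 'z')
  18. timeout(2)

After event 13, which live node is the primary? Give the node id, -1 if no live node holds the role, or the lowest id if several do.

2

e1 timeout(1): 1[prim,v=1,-]
e2 deliver 1→0: 0[back,v=1,-]
e3 deliver 1→2: 2[back,v=1,-]
e4 deliver 1→3: 3[back,v=1,-]
e5 propose(1,'z'): ·
e6 deliver 1→0: 0[back,v=1,z]
e7 deliver 0→1: ·
e8 deliver 1→3: 3[back,v=1,z]
e9 deliver 3→1: 1[prim,v=1,z]
e10 timeout(2): 2[prim,v=2,-]
e11 deliver 2→1: 1[back,v=2,z]
e12 deliver 1→2: ·
e13 deliver 2→3: 3[back,v=2,z]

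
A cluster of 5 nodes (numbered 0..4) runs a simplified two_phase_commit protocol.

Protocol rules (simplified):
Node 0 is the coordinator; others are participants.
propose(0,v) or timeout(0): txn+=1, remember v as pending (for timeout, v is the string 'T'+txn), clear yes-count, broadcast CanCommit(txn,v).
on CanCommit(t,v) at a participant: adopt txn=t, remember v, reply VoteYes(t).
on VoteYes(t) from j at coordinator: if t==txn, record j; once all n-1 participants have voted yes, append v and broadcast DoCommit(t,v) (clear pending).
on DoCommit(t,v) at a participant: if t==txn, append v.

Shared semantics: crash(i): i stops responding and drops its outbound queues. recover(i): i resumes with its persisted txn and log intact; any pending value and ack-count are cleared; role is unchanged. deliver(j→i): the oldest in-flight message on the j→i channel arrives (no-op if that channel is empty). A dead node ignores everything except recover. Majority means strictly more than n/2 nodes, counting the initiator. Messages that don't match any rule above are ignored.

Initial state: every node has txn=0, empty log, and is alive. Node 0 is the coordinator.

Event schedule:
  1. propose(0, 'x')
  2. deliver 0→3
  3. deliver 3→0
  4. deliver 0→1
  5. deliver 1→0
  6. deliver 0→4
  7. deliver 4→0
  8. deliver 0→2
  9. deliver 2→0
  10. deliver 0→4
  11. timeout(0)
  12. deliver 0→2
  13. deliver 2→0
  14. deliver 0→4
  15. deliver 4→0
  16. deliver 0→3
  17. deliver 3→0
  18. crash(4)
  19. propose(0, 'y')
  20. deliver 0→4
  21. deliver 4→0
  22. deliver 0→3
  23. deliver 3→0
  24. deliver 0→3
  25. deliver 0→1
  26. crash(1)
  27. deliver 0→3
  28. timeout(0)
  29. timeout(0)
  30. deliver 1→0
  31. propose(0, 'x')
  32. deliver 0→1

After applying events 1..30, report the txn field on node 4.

2

[1] propose(0,'x') → N0(coor t1 [-])
[2] deliver 0→3 → N3(part t1 [-])
[3] deliver 3→0 → ∅
[4] deliver 0→1 → N1(part t1 [-])
[5] deliver 1→0 → ∅
[6] deliver 0→4 → N4(part t1 [-])
[7] deliver 4→0 → ∅
[8] deliver 0→2 → N2(part t1 [-])
[9] deliver 2→0 → N0(coor t1 [x])
[10] deliver 0→4 → N4(part t1 [x])
[11] timeout(0) → N0(coor t2 [x])
[12] deliver 0→2 → N2(part t1 [x])
[13] deliver 2→0 → ∅
[14] deliver 0→4 → N4(part t2 [x])
[15] deliver 4→0 → ∅
[16] deliver 0→3 → N3(part t1 [x])
[17] deliver 3→0 → ∅
[18] crash(4) → N4(✗part t2 [x])
[19] propose(0,'y') → N0(coor t3 [x])
[20] deliver 0→4 → ∅
[21] deliver 4→0 → ∅
[22] deliver 0→3 → N3(part t2 [x])
[23] deliver 3→0 → ∅
[24] deliver 0→3 → N3(part t3 [x])
[25] deliver 0→1 → N1(part t1 [x])
[26] crash(1) → N1(✗part t1 [x])
[27] deliver 0→3 → ∅
[28] timeout(0) → N0(coor t4 [x])
[29] timeout(0) → N0(coor t5 [x])
[30] deliver 1→0 → ∅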